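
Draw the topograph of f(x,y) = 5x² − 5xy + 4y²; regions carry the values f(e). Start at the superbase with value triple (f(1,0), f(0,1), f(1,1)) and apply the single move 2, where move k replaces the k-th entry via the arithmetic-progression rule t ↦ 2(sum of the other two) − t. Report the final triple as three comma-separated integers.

start (5,4,4) = (f(1,0),f(0,1),f(1,1))
replace slot 2: 2·(5+4) − 4 = 14 → (5,14,4)

5,14,4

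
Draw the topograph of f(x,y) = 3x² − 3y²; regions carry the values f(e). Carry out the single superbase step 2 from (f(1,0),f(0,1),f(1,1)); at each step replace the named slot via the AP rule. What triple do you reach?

start (3,-3,0) = (f(1,0),f(0,1),f(1,1))
replace slot 2: 2·(3+0) − (-3) = 9 → (3,9,0)

3,9,0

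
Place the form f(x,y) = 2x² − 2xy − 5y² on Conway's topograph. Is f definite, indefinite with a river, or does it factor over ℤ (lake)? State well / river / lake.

D = b²−4ac = (-2)² − 4·2·(-5) = 44
D > 0 non-square ⇒ indefinite ⇒ periodic river

river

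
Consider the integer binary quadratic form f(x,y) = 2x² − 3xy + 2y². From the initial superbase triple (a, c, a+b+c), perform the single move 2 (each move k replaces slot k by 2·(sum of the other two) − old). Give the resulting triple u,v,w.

start (2,2,1) = (f(1,0),f(0,1),f(1,1))
replace slot 2: 2·(2+1) − 2 = 4 → (2,4,1)

2,4,1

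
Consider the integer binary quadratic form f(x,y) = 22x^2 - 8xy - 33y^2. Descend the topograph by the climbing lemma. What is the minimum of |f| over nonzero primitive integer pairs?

descent: ρ → (-33,8,22)
descent: ρ → (22,36,-19)  [lands on river]
river: ρ → (-19,40,18)
river: ρ → (18,32,-27)
river: ρ → (-27,22,23)
river: ρ → (23,24,-26)
river: ρ → (-26,28,21)
river: ρ → (21,14,-33)
river: ρ → (-33,52,2)
river: ρ → (2,52,-33)
river: ρ → (-33,14,21)
river: ρ → (21,28,-26)
river: ρ → (-26,24,23)
river: ρ → (23,22,-27)
river: ρ → (-27,32,18)
river: ρ → (18,40,-19)
river: ρ → (-19,36,22)
river: ρ → (22,52,-3)
river: ρ → (-3,50,39)
river: ρ → (39,28,-14)
river: ρ → (-14,28,39)
river: ρ → (39,50,-3)
river: ρ → (-3,52,22)
closes: descent 2, river 22
min |a| on river = 2

2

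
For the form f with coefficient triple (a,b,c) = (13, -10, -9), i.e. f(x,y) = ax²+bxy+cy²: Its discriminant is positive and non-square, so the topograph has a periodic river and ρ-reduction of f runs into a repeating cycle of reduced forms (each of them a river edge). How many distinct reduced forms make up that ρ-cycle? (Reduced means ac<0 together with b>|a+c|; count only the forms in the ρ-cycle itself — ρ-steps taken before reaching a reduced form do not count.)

D = 568, ⌊√D⌋ = 23
descent: ρ → (-9,10,13)  [lands on river]
river: ρ → (13,16,-6)
river: ρ → (-6,20,7)
river: ρ → (7,22,-3)
river: ρ → (-3,20,14)
river: ρ → (14,8,-9)
ρ-cycle length = 6 (tail of 1 descent step not counted)

6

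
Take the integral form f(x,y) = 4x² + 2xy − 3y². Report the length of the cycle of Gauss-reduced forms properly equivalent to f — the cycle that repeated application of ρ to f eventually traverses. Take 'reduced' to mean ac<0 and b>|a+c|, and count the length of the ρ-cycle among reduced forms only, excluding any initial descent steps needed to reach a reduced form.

D = 52, ⌊√D⌋ = 7
river: ρ → (-3,4,3)
river: ρ → (3,2,-4)
river: ρ → (-4,6,1)
river: ρ → (1,6,-4)
river: ρ → (-4,2,3)
river: ρ → (3,4,-3)
river: ρ → (-3,2,4)
river: ρ → (4,6,-1)
river: ρ → (-1,6,4)
river: ρ → (4,2,-3)
ρ-cycle length = 10 (tail of 0 descent steps not counted)

10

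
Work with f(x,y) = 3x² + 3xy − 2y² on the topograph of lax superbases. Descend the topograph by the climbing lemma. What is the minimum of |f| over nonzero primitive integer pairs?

river: ρ → (-2,5,1)
river: ρ → (1,5,-2)
river: ρ → (-2,3,3)
river: ρ → (3,3,-2)
closes: descent 0, river 4
min |a| on river = 1

1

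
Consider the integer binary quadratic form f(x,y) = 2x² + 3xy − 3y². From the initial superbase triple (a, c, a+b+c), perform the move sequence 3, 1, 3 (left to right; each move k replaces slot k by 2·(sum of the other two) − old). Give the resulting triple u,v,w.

start (2,-3,2) = (f(1,0),f(0,1),f(1,1))
replace slot 3: 2·(2+(-3)) − 2 = -4 → (2,-3,-4)
replace slot 1: 2·((-3)+(-4)) − 2 = -16 → (-16,-3,-4)
replace slot 3: 2·((-16)+(-3)) − (-4) = -34 → (-16,-3,-34)

-16,-3,-34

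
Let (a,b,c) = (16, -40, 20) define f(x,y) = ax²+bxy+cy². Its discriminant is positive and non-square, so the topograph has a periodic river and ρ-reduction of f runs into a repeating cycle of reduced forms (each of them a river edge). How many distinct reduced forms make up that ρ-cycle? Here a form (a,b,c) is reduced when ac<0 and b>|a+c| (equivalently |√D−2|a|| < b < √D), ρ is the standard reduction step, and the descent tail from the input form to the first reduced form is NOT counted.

D = 320, ⌊√D⌋ = 17
descent: ρ → (20,0,-4)
descent: ρ → (-4,16,4)  [lands on river]
river: ρ → (4,16,-4)
ρ-cycle length = 2 (tail of 2 descent steps not counted)

2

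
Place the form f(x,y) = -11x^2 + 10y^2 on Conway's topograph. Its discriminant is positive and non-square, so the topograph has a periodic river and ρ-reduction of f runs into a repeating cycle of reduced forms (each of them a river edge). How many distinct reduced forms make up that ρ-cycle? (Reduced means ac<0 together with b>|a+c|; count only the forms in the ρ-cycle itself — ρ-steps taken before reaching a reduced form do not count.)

D = 440, ⌊√D⌋ = 20
descent: ρ → (10,20,-1)  [lands on river]
river: ρ → (-1,20,10)
ρ-cycle length = 2 (tail of 1 descent step not counted)

2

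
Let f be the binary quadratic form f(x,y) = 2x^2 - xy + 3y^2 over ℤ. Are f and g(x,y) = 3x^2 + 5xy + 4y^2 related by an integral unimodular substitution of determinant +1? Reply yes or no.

D₁ = -23, D₂ = -23
f: reduced (well bottom): (2,-1,3) with a≤c, −a<b≤a
g: translate: b→-1 (≡5 mod 6), so (3,5,4)→(3,-1,2)
g: flip: (3,-1,2)→(2,1,3)
g: reduced (well bottom): (2,1,3) with a≤c, −a<b≤a
reduced forms (2, -1, 3) vs (2, 1, 3) ⇒ inequivalent

no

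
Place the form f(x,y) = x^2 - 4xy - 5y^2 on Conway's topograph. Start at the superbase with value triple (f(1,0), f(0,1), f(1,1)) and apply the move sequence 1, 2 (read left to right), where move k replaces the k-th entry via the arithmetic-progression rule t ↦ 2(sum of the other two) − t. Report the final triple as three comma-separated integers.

start (1,-5,-8) = (f(1,0),f(0,1),f(1,1))
replace slot 1: 2·((-5)+(-8)) − 1 = -27 → (-27,-5,-8)
replace slot 2: 2·((-27)+(-8)) − (-5) = -65 → (-27,-65,-8)

-27,-65,-8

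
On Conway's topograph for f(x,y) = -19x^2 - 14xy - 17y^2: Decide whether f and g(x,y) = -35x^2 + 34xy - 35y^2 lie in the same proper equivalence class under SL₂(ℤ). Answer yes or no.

D₁ = -1096, D₂ = -3744
discriminants differ ⇒ not SL₂(ℤ)-equivalent

no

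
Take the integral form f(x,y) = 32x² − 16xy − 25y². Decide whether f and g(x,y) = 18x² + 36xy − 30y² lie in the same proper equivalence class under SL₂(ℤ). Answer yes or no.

D₁ = 3456, D₂ = 3456
river cycle of f (length 12): (-25, 16, 32), (32, 48, -9), (-9, 42, 47), (47, 52, -4), (-4, 52, 47), (47, 42, -9), (-9, 48, 32), (32, 16, -25), (-25, 34, 23), (23, 58, -1), … (2 more)
river cycle of g (length 4): (-30, 24, 24), (24, 24, -30), (-30, 36, 18), (18, 36, -30)
cycles differ ⇒ inequivalent

no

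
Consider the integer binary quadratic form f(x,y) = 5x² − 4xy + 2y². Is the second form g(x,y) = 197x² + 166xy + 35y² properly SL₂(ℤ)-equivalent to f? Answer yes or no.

D₁ = -24, D₂ = -24
f: flip: (5,-4,2)→(2,4,5)
f: translate: b→0 (≡4 mod 4), so (2,4,5)→(2,0,3)
f: reduced (well bottom): (2,0,3) with a≤c, −a<b≤a
g: flip: (197,166,35)→(35,-166,197)
g: translate: b→-26 (≡-166 mod 70), so (35,-166,197)→(35,-26,5)
g: flip: (35,-26,5)→(5,26,35)
g: translate: b→-4 (≡26 mod 10), so (5,26,35)→(5,-4,2)
g: flip: (5,-4,2)→(2,4,5)
g: translate: b→0 (≡4 mod 4), so (2,4,5)→(2,0,3)
g: reduced (well bottom): (2,0,3) with a≤c, −a<b≤a
reduced forms (2, 0, 3) vs (2, 0, 3) ⇒ equivalent

yes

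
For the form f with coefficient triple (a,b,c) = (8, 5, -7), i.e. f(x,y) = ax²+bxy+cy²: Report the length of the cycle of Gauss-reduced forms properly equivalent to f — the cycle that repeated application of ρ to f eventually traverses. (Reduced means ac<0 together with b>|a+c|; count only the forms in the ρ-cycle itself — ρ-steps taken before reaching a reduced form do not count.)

D = 249, ⌊√D⌋ = 15
river: ρ → (-7,9,6)
river: ρ → (6,15,-1)
river: ρ → (-1,15,6)
river: ρ → (6,9,-7)
river: ρ → (-7,5,8)
river: ρ → (8,11,-4)
river: ρ → (-4,13,5)
river: ρ → (5,7,-10)
river: ρ → (-10,13,2)
river: ρ → (2,15,-3)
river: ρ → (-3,15,2)
river: ρ → (2,13,-10)
river: ρ → (-10,7,5)
river: ρ → (5,13,-4)
river: ρ → (-4,11,8)
river: ρ → (8,5,-7)
ρ-cycle length = 16 (tail of 0 descent steps not counted)

16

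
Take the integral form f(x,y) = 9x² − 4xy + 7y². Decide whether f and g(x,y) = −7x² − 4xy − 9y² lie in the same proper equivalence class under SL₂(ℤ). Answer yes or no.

D₁ = -236, D₂ = -236
f: flip: (9,-4,7)→(7,4,9)
f: reduced (well bottom): (7,4,9) with a≤c, −a<b≤a
g is negative-definite; reduce −g:
−g: reduced (well bottom): (7,4,9) with a≤c, −a<b≤a
flip sign back: reduced form of g is (-7,-4,-9)
reduced forms (7, 4, 9) vs (-7, -4, -9) ⇒ inequivalent

no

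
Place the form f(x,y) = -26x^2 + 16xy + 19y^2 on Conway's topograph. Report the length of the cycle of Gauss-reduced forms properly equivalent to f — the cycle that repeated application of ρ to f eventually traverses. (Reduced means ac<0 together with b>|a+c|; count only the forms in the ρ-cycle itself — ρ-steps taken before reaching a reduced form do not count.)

D = 2232, ⌊√D⌋ = 47
river: ρ → (19,22,-23)
river: ρ → (-23,24,18)
river: ρ → (18,12,-29)
river: ρ → (-29,46,1)
river: ρ → (1,46,-29)
river: ρ → (-29,12,18)
river: ρ → (18,24,-23)
river: ρ → (-23,22,19)
river: ρ → (19,16,-26)
river: ρ → (-26,36,9)
river: ρ → (9,36,-26)
river: ρ → (-26,16,19)
ρ-cycle length = 12 (tail of 0 descent steps not counted)

12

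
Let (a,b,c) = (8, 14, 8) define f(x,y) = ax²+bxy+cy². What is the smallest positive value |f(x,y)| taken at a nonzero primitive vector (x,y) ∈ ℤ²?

translate: b→-2 (≡14 mod 16), so (8,14,8)→(8,-2,2)
flip: (8,-2,2)→(2,2,8)
reduced (well bottom): (2,2,8) with a≤c, −a<b≤a
well minimum = a = 2

2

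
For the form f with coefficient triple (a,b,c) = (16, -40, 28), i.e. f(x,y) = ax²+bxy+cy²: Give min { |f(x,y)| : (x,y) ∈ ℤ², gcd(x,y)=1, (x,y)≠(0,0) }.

translate: b→-8 (≡-40 mod 32), so (16,-40,28)→(16,-8,4)
flip: (16,-8,4)→(4,8,16)
translate: b→0 (≡8 mod 8), so (4,8,16)→(4,0,12)
reduced (well bottom): (4,0,12) with a≤c, −a<b≤a
well minimum = a = 4

4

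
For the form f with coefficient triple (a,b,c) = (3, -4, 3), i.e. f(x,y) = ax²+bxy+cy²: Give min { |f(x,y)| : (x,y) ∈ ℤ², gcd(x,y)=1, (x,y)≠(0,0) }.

translate: b→2 (≡-4 mod 6), so (3,-4,3)→(3,2,2)
flip: (3,2,2)→(2,-2,3)
translate: b→2 (≡-2 mod 4), so (2,-2,3)→(2,2,3)
reduced (well bottom): (2,2,3) with a≤c, −a<b≤a
well minimum = a = 2

2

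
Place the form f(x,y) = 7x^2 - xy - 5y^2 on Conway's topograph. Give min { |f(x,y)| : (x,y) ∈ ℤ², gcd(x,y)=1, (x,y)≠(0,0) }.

descent: ρ → (-5,11,1)  [lands on river]
river: ρ → (1,11,-5)
river: ρ → (-5,9,3)
river: ρ → (3,9,-5)
closes: descent 1, river 4
min |a| on river = 1

1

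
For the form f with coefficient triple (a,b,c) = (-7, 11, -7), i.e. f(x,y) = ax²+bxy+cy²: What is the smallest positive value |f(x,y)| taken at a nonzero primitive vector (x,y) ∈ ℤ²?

translate: b→3 (≡-11 mod 14), so (7,-11,7)→(7,3,3)
flip: (7,3,3)→(3,-3,7)
translate: b→3 (≡-3 mod 6), so (3,-3,7)→(3,3,7)
reduced (well bottom): (3,3,7) with a≤c, −a<b≤a
well minimum |f| = |-3| = 3 (negative-definite)

3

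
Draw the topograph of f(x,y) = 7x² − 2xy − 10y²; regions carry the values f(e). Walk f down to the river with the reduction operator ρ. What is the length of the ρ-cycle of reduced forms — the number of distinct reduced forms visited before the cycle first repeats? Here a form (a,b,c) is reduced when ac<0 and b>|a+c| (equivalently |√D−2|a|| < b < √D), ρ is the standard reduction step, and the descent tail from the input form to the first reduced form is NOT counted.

D = 284, ⌊√D⌋ = 16
descent: ρ → (-10,2,7)
descent: ρ → (7,12,-5)  [lands on river]
river: ρ → (-5,8,11)
river: ρ → (11,14,-2)
river: ρ → (-2,14,11)
river: ρ → (11,8,-5)
river: ρ → (-5,12,7)
river: ρ → (7,16,-1)
river: ρ → (-1,16,7)
ρ-cycle length = 8 (tail of 2 descent steps not counted)

8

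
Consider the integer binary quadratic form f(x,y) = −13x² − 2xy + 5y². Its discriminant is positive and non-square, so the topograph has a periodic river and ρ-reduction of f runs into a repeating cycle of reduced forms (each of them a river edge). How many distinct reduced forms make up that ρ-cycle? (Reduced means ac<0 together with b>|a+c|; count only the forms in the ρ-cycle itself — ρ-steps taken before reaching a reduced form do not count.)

D = 264, ⌊√D⌋ = 16
descent: ρ → (5,12,-6)  [lands on river]
river: ρ → (-6,12,5)
river: ρ → (5,8,-10)
river: ρ → (-10,12,3)
river: ρ → (3,12,-10)
river: ρ → (-10,8,5)
ρ-cycle length = 6 (tail of 1 descent step not counted)

6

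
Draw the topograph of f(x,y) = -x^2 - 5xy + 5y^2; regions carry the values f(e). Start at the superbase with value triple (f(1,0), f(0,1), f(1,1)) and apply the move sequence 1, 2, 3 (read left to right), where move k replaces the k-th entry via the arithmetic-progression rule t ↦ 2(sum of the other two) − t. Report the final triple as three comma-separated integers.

start (-1,5,-1) = (f(1,0),f(0,1),f(1,1))
replace slot 1: 2·(5+(-1)) − (-1) = 9 → (9,5,-1)
replace slot 2: 2·(9+(-1)) − 5 = 11 → (9,11,-1)
replace slot 3: 2·(9+11) − (-1) = 41 → (9,11,41)

9,11,41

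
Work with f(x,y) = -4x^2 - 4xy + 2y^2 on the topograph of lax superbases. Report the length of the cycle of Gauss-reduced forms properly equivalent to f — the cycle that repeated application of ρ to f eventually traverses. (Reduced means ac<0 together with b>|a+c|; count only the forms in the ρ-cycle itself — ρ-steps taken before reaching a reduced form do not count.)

D = 48, ⌊√D⌋ = 6
descent: ρ → (2,4,-4)  [lands on river]
river: ρ → (-4,4,2)
ρ-cycle length = 2 (tail of 1 descent step not counted)

2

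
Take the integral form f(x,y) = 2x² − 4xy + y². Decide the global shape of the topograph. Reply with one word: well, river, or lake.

D = b²−4ac = (-4)² − 4·2·1 = 8
D > 0 non-square ⇒ indefinite ⇒ periodic river

river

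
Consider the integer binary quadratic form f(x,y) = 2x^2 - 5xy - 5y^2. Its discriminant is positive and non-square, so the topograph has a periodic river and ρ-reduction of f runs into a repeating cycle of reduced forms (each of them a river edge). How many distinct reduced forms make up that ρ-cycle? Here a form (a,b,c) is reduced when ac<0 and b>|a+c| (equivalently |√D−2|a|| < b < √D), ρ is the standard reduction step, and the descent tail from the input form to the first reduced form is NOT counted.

D = 65, ⌊√D⌋ = 8
descent: ρ → (-5,5,2)  [lands on river]
river: ρ → (2,7,-2)
river: ρ → (-2,5,5)
river: ρ → (5,5,-2)
river: ρ → (-2,7,2)
river: ρ → (2,5,-5)
ρ-cycle length = 6 (tail of 1 descent step not counted)

6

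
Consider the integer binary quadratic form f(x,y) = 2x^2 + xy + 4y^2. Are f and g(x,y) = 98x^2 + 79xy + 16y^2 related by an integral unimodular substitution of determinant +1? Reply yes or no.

D₁ = -31, D₂ = -31
f: reduced (well bottom): (2,1,4) with a≤c, −a<b≤a
g: flip: (98,79,16)→(16,-79,98)
g: translate: b→-15 (≡-79 mod 32), so (16,-79,98)→(16,-15,4)
g: flip: (16,-15,4)→(4,15,16)
g: translate: b→-1 (≡15 mod 8), so (4,15,16)→(4,-1,2)
g: flip: (4,-1,2)→(2,1,4)
g: reduced (well bottom): (2,1,4) with a≤c, −a<b≤a
reduced forms (2, 1, 4) vs (2, 1, 4) ⇒ equivalent

yes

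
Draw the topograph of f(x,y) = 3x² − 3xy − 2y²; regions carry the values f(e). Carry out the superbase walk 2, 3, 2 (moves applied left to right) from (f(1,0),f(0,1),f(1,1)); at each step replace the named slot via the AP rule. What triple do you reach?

start (3,-2,-2) = (f(1,0),f(0,1),f(1,1))
replace slot 2: 2·(3+(-2)) − (-2) = 4 → (3,4,-2)
replace slot 3: 2·(3+4) − (-2) = 16 → (3,4,16)
replace slot 2: 2·(3+16) − 4 = 34 → (3,34,16)

3,34,16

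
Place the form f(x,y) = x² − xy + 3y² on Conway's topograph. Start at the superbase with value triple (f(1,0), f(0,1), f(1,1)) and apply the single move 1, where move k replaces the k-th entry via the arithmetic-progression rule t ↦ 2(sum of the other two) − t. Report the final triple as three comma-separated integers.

start (1,3,3) = (f(1,0),f(0,1),f(1,1))
replace slot 1: 2·(3+3) − 1 = 11 → (11,3,3)

11,3,3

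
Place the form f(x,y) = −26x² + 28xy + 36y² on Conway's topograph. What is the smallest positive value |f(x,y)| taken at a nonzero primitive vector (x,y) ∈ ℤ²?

river: ρ → (36,44,-18)
river: ρ → (-18,64,6)
river: ρ → (6,56,-58)
river: ρ → (-58,60,4)
river: ρ → (4,60,-58)
river: ρ → (-58,56,6)
river: ρ → (6,64,-18)
river: ρ → (-18,44,36)
river: ρ → (36,28,-26)
river: ρ → (-26,24,38)
river: ρ → (38,52,-12)
river: ρ → (-12,44,54)
river: ρ → (54,64,-2)
river: ρ → (-2,64,54)
river: ρ → (54,44,-12)
river: ρ → (-12,52,38)
river: ρ → (38,24,-26)
river: ρ → (-26,28,36)
closes: descent 0, river 18
min |a| on river = 2

2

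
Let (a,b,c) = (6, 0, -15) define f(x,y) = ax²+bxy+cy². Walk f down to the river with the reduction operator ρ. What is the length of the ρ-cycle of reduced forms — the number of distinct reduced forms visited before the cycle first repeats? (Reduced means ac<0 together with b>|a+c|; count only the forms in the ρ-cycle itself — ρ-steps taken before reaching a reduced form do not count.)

D = 360, ⌊√D⌋ = 18
descent: ρ → (-15,0,6)
descent: ρ → (6,12,-9)  [lands on river]
river: ρ → (-9,6,9)
river: ρ → (9,12,-6)
river: ρ → (-6,12,9)
river: ρ → (9,6,-9)
river: ρ → (-9,12,6)
ρ-cycle length = 6 (tail of 2 descent steps not counted)

6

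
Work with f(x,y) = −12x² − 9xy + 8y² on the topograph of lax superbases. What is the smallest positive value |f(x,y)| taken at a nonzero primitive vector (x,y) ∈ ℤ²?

descent: ρ → (8,9,-12)  [lands on river]
river: ρ → (-12,15,5)
river: ρ → (5,15,-12)
river: ρ → (-12,9,8)
river: ρ → (8,7,-13)
river: ρ → (-13,19,2)
river: ρ → (2,21,-3)
river: ρ → (-3,21,2)
river: ρ → (2,19,-13)
river: ρ → (-13,7,8)
closes: descent 1, river 10
min |a| on river = 2

2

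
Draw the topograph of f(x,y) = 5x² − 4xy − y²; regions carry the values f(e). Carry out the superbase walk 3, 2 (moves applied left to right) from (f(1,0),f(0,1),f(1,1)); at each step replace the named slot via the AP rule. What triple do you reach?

start (5,-1,0) = (f(1,0),f(0,1),f(1,1))
replace slot 3: 2·(5+(-1)) − 0 = 8 → (5,-1,8)
replace slot 2: 2·(5+8) − (-1) = 27 → (5,27,8)

5,27,8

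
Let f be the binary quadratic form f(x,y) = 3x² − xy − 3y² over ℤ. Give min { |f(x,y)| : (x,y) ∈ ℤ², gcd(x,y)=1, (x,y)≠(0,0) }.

descent: ρ → (-3,1,3)  [lands on river]
river: ρ → (3,5,-1)
river: ρ → (-1,5,3)
river: ρ → (3,1,-3)
river: ρ → (-3,5,1)
river: ρ → (1,5,-3)
closes: descent 1, river 6
min |a| on river = 1

1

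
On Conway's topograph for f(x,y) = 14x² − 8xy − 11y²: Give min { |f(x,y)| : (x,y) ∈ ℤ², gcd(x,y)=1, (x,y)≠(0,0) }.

descent: ρ → (-11,8,14)  [lands on river]
river: ρ → (14,20,-5)
river: ρ → (-5,20,14)
river: ρ → (14,8,-11)
river: ρ → (-11,14,11)
river: ρ → (11,8,-14)
river: ρ → (-14,20,5)
river: ρ → (5,20,-14)
river: ρ → (-14,8,11)
river: ρ → (11,14,-11)
closes: descent 1, river 10
min |a| on river = 5

5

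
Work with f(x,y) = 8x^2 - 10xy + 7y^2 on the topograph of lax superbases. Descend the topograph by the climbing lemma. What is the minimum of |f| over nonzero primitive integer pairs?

translate: b→6 (≡-10 mod 16), so (8,-10,7)→(8,6,5)
flip: (8,6,5)→(5,-6,8)
translate: b→4 (≡-6 mod 10), so (5,-6,8)→(5,4,7)
reduced (well bottom): (5,4,7) with a≤c, −a<b≤a
well minimum = a = 5

5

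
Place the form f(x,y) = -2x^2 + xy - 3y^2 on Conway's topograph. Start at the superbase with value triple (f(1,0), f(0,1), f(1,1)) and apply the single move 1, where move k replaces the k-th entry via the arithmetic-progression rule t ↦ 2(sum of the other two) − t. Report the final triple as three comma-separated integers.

start (-2,-3,-4) = (f(1,0),f(0,1),f(1,1))
replace slot 1: 2·((-3)+(-4)) − (-2) = -12 → (-12,-3,-4)

-12,-3,-4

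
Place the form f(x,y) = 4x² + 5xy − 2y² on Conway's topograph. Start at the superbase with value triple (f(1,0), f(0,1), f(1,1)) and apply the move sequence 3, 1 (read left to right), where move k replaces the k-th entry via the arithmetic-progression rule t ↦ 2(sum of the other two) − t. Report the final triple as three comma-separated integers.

start (4,-2,7) = (f(1,0),f(0,1),f(1,1))
replace slot 3: 2·(4+(-2)) − 7 = -3 → (4,-2,-3)
replace slot 1: 2·((-2)+(-3)) − 4 = -14 → (-14,-2,-3)

-14,-2,-3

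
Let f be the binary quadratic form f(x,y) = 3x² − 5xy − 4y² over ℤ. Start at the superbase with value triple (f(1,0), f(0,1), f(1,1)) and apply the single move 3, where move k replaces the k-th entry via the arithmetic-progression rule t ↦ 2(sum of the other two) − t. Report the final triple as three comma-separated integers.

start (3,-4,-6) = (f(1,0),f(0,1),f(1,1))
replace slot 3: 2·(3+(-4)) − (-6) = 4 → (3,-4,4)

3,-4,4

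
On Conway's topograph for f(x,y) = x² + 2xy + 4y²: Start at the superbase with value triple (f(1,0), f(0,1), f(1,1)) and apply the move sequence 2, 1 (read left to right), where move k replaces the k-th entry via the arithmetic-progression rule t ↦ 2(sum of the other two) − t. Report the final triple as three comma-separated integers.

start (1,4,7) = (f(1,0),f(0,1),f(1,1))
replace slot 2: 2·(1+7) − 4 = 12 → (1,12,7)
replace slot 1: 2·(12+7) − 1 = 37 → (37,12,7)

37,12,7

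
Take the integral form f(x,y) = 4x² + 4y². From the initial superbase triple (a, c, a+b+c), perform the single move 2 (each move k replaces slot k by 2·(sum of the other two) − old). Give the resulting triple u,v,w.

start (4,4,8) = (f(1,0),f(0,1),f(1,1))
replace slot 2: 2·(4+8) − 4 = 20 → (4,20,8)

4,20,8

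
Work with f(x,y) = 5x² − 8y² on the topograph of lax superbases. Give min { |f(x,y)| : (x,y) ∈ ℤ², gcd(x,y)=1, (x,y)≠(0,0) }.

descent: ρ → (-8,0,5)
descent: ρ → (5,10,-3)  [lands on river]
river: ρ → (-3,8,8)
river: ρ → (8,8,-3)
river: ρ → (-3,10,5)
closes: descent 2, river 4
min |a| on river = 3

3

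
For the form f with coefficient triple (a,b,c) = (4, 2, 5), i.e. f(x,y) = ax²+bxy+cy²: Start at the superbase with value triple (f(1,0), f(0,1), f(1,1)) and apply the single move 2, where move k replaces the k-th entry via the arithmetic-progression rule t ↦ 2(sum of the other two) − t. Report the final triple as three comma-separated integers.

start (4,5,11) = (f(1,0),f(0,1),f(1,1))
replace slot 2: 2·(4+11) − 5 = 25 → (4,25,11)

4,25,11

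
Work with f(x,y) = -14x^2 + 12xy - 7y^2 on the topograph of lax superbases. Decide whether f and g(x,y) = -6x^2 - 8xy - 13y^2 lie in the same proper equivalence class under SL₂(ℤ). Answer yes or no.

D₁ = -248, D₂ = -248
f is negative-definite; reduce −f:
−f: flip: (14,-12,7)→(7,12,14)
−f: translate: b→-2 (≡12 mod 14), so (7,12,14)→(7,-2,9)
−f: reduced (well bottom): (7,-2,9) with a≤c, −a<b≤a
flip sign back: reduced form of f is (-7,2,-9)
g is negative-definite; reduce −g:
−g: translate: b→-4 (≡8 mod 12), so (6,8,13)→(6,-4,11)
−g: reduced (well bottom): (6,-4,11) with a≤c, −a<b≤a
flip sign back: reduced form of g is (-6,4,-11)
reduced forms (-7, 2, -9) vs (-6, 4, -11) ⇒ inequivalent

no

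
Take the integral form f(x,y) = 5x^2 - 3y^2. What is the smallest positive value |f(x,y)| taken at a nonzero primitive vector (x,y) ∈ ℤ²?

descent: ρ → (-3,6,2)  [lands on river]
river: ρ → (2,6,-3)
closes: descent 1, river 2
min |a| on river = 2

2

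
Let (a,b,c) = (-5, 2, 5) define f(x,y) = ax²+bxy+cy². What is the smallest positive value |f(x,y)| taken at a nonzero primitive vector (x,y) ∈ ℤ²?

river: ρ → (5,8,-2)
river: ρ → (-2,8,5)
river: ρ → (5,2,-5)
river: ρ → (-5,8,2)
river: ρ → (2,8,-5)
river: ρ → (-5,2,5)
closes: descent 0, river 6
min |a| on river = 2

2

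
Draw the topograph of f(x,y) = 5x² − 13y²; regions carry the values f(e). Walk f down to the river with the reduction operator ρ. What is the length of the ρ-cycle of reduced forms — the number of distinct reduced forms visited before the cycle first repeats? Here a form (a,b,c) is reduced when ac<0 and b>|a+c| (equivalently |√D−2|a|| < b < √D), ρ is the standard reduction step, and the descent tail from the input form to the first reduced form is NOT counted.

D = 260, ⌊√D⌋ = 16
descent: ρ → (-13,0,5)
descent: ρ → (5,10,-8)  [lands on river]
river: ρ → (-8,6,7)
river: ρ → (7,8,-7)
river: ρ → (-7,6,8)
river: ρ → (8,10,-5)
river: ρ → (-5,10,8)
river: ρ → (8,6,-7)
river: ρ → (-7,8,7)
river: ρ → (7,6,-8)
river: ρ → (-8,10,5)
ρ-cycle length = 10 (tail of 2 descent steps not counted)

10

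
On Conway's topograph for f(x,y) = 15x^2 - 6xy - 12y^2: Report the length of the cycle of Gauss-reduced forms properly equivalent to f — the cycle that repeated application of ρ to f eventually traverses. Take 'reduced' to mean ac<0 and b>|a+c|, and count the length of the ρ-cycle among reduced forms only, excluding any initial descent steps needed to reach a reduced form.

D = 756, ⌊√D⌋ = 27
descent: ρ → (-12,6,15)  [lands on river]
river: ρ → (15,24,-3)
river: ρ → (-3,24,15)
river: ρ → (15,6,-12)
river: ρ → (-12,18,9)
river: ρ → (9,18,-12)
ρ-cycle length = 6 (tail of 1 descent step not counted)

6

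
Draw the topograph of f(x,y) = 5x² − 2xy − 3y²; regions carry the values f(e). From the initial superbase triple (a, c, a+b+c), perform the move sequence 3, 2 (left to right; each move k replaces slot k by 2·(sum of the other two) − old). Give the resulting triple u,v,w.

start (5,-3,0) = (f(1,0),f(0,1),f(1,1))
replace slot 3: 2·(5+(-3)) − 0 = 4 → (5,-3,4)
replace slot 2: 2·(5+4) − (-3) = 21 → (5,21,4)

5,21,4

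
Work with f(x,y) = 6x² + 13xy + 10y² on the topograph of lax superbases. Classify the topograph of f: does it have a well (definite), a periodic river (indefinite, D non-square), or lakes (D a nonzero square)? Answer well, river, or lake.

D = b²−4ac = 13² − 4·6·10 = -71
D < 0 ⇒ definite ⇒ every region one sign ⇒ single well

well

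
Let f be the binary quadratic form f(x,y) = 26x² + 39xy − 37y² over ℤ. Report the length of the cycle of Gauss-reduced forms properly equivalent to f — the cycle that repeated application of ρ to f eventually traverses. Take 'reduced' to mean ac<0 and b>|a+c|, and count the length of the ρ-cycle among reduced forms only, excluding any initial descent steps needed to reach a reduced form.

D = 5369, ⌊√D⌋ = 73
river: ρ → (-37,35,28)
river: ρ → (28,21,-44)
river: ρ → (-44,67,5)
river: ρ → (5,73,-2)
river: ρ → (-2,71,41)
river: ρ → (41,11,-32)
river: ρ → (-32,53,20)
river: ρ → (20,67,-11)
river: ρ → (-11,65,26)
river: ρ → (26,39,-37)
ρ-cycle length = 10 (tail of 0 descent steps not counted)

10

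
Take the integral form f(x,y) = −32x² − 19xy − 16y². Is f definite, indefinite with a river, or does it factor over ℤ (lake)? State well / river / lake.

D = b²−4ac = (-19)² − 4·(-32)·(-16) = -1687
D < 0 ⇒ definite ⇒ every region one sign ⇒ single well

well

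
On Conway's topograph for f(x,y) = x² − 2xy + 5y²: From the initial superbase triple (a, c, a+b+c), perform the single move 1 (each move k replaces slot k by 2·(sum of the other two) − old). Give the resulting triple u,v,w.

start (1,5,4) = (f(1,0),f(0,1),f(1,1))
replace slot 1: 2·(5+4) − 1 = 17 → (17,5,4)

17,5,4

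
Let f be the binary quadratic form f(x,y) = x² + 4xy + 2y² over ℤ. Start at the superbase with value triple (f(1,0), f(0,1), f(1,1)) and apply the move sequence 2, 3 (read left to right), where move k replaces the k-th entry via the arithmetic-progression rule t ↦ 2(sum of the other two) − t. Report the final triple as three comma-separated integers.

start (1,2,7) = (f(1,0),f(0,1),f(1,1))
replace slot 2: 2·(1+7) − 2 = 14 → (1,14,7)
replace slot 3: 2·(1+14) − 7 = 23 → (1,14,23)

1,14,23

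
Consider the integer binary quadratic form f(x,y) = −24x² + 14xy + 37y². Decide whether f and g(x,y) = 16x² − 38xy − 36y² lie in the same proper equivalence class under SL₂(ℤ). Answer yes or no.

D₁ = 3748, D₂ = 3748
river cycle of f (length 66): (37, 60, -1), (-1, 60, 37), (37, 14, -24), (-24, 34, 27), (27, 20, -31), (-31, 42, 16), (16, 54, -13), (-13, 50, 24), (24, 46, -17), (-17, 56, 9), … (56 more)
river cycle of g (length 62): (-36, 38, 16), (16, 58, -6), (-6, 50, 52), (52, 54, -4), (-4, 58, 24), (24, 38, -24), (-24, 58, 4), (4, 54, -52), (-52, 50, 6), (6, 58, -16), … (52 more)
cycles differ ⇒ inequivalent

no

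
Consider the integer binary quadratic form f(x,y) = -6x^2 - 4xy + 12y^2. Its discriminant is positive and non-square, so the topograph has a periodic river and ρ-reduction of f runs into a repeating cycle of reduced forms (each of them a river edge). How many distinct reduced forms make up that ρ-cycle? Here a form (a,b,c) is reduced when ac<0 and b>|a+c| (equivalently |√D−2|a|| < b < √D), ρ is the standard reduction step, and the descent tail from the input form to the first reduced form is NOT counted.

D = 304, ⌊√D⌋ = 17
descent: ρ → (12,4,-6)
descent: ρ → (-6,8,10)  [lands on river]
river: ρ → (10,12,-4)
river: ρ → (-4,12,10)
river: ρ → (10,8,-6)
river: ρ → (-6,16,2)
river: ρ → (2,16,-6)
ρ-cycle length = 6 (tail of 2 descent steps not counted)

6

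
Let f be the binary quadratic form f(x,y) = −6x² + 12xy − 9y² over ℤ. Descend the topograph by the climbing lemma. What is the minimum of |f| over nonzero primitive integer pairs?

translate: b→0 (≡-12 mod 12), so (6,-12,9)→(6,0,3)
flip: (6,0,3)→(3,0,6)
reduced (well bottom): (3,0,6) with a≤c, −a<b≤a
well minimum |f| = |-3| = 3 (negative-definite)

3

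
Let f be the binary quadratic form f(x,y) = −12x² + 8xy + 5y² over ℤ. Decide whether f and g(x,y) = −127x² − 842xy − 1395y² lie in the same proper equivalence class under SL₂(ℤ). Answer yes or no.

D₁ = 304, D₂ = 304
river cycle of f (length 12): (5, 12, -8), (-8, 4, 9), (9, 14, -3), (-3, 16, 4), (4, 16, -3), (-3, 14, 9), (9, 4, -8), (-8, 12, 5), (5, 8, -12), (-12, 16, 1), … (2 more)
river cycle of g (length 12): (-12, 8, 5), (5, 12, -8), (-8, 4, 9), (9, 14, -3), (-3, 16, 4), (4, 16, -3), (-3, 14, 9), (9, 4, -8), (-8, 12, 5), (5, 8, -12), … (2 more)
cycles coincide ⇒ equivalent

yes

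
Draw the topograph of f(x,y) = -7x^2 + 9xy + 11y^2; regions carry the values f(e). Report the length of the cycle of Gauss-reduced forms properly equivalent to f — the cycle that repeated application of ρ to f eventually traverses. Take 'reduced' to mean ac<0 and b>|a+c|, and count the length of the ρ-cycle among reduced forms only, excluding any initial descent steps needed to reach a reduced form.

D = 389, ⌊√D⌋ = 19
river: ρ → (11,13,-5)
river: ρ → (-5,17,5)
river: ρ → (5,13,-11)
river: ρ → (-11,9,7)
river: ρ → (7,19,-1)
river: ρ → (-1,19,7)
river: ρ → (7,9,-11)
river: ρ → (-11,13,5)
river: ρ → (5,17,-5)
river: ρ → (-5,13,11)
river: ρ → (11,9,-7)
river: ρ → (-7,19,1)
river: ρ → (1,19,-7)
river: ρ → (-7,9,11)
ρ-cycle length = 14 (tail of 0 descent steps not counted)

14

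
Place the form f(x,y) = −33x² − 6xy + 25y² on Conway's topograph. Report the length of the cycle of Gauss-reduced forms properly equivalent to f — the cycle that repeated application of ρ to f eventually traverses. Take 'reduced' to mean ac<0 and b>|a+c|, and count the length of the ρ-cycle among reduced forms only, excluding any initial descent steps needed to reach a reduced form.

D = 3336, ⌊√D⌋ = 57
descent: ρ → (25,56,-2)  [lands on river]
river: ρ → (-2,56,25)
river: ρ → (25,44,-14)
river: ρ → (-14,40,31)
river: ρ → (31,22,-23)
river: ρ → (-23,24,30)
river: ρ → (30,36,-17)
river: ρ → (-17,32,34)
river: ρ → (34,36,-15)
river: ρ → (-15,54,7)
river: ρ → (7,44,-50)
river: ρ → (-50,56,1)
river: ρ → (1,56,-50)
river: ρ → (-50,44,7)
river: ρ → (7,54,-15)
river: ρ → (-15,36,34)
river: ρ → (34,32,-17)
river: ρ → (-17,36,30)
river: ρ → (30,24,-23)
river: ρ → (-23,22,31)
river: ρ → (31,40,-14)
river: ρ → (-14,44,25)
ρ-cycle length = 22 (tail of 1 descent step not counted)

22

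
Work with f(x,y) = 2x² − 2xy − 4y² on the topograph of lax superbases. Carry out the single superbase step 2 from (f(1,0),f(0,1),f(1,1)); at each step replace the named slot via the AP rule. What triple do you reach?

start (2,-4,-4) = (f(1,0),f(0,1),f(1,1))
replace slot 2: 2·(2+(-4)) − (-4) = 0 → (2,0,-4)

2,0,-4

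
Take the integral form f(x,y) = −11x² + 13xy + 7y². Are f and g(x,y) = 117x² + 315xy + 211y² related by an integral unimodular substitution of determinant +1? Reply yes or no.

D₁ = 477, D₂ = 477
river cycle of f (length 8): (7, 15, -9), (-9, 21, 1), (1, 21, -9), (-9, 15, 7), (7, 13, -11), (-11, 9, 9), (9, 9, -11), (-11, 13, 7)
river cycle of g (length 8): (-9, 21, 1), (1, 21, -9), (-9, 15, 7), (7, 13, -11), (-11, 9, 9), (9, 9, -11), (-11, 13, 7), (7, 15, -9)
cycles coincide ⇒ equivalent

yes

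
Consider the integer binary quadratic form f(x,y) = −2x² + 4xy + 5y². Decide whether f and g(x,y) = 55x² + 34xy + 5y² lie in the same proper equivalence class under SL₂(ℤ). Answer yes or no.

D₁ = 56, D₂ = 56
river cycle of f (length 4): (5, 6, -1), (-1, 6, 5), (5, 4, -2), (-2, 4, 5)
river cycle of g (length 4): (5, 6, -1), (-1, 6, 5), (5, 4, -2), (-2, 4, 5)
cycles coincide ⇒ equivalent

yes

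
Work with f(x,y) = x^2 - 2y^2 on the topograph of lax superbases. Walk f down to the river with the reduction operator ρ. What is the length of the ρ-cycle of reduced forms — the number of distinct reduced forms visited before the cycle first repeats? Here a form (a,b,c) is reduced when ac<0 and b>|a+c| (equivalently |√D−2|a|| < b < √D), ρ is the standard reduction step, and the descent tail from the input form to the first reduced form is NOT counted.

D = 8, ⌊√D⌋ = 2
descent: ρ → (-2,0,1)
descent: ρ → (1,2,-1)  [lands on river]
river: ρ → (-1,2,1)
ρ-cycle length = 2 (tail of 2 descent steps not counted)

2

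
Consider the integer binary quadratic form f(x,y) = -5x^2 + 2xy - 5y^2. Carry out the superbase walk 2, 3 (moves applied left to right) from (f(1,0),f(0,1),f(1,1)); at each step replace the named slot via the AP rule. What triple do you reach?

start (-5,-5,-8) = (f(1,0),f(0,1),f(1,1))
replace slot 2: 2·((-5)+(-8)) − (-5) = -21 → (-5,-21,-8)
replace slot 3: 2·((-5)+(-21)) − (-8) = -44 → (-5,-21,-44)

-5,-21,-44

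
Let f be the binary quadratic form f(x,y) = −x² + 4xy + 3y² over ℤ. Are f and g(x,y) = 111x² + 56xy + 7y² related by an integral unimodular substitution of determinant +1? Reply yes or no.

D₁ = 28, D₂ = 28
river cycle of f (length 4): (3, 2, -2), (-2, 2, 3), (3, 4, -1), (-1, 4, 3)
river cycle of g (length 4): (-1, 4, 3), (3, 2, -2), (-2, 2, 3), (3, 4, -1)
cycles coincide ⇒ equivalent

yes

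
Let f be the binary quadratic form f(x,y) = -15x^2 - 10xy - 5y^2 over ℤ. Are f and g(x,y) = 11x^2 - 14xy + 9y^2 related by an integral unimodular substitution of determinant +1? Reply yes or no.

D₁ = -200, D₂ = -200
f is negative-definite; reduce −f:
−f: flip: (15,10,5)→(5,-10,15)
−f: translate: b→0 (≡-10 mod 10), so (5,-10,15)→(5,0,10)
−f: reduced (well bottom): (5,0,10) with a≤c, −a<b≤a
flip sign back: reduced form of f is (-5,0,-10)
g: translate: b→8 (≡-14 mod 22), so (11,-14,9)→(11,8,6)
g: flip: (11,8,6)→(6,-8,11)
g: translate: b→4 (≡-8 mod 12), so (6,-8,11)→(6,4,9)
g: reduced (well bottom): (6,4,9) with a≤c, −a<b≤a
reduced forms (-5, 0, -10) vs (6, 4, 9) ⇒ inequivalent

no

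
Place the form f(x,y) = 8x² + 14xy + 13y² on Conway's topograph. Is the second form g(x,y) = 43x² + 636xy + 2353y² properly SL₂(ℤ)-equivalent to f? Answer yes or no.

D₁ = -220, D₂ = -220
f: translate: b→-2 (≡14 mod 16), so (8,14,13)→(8,-2,7)
f: flip: (8,-2,7)→(7,2,8)
f: reduced (well bottom): (7,2,8) with a≤c, −a<b≤a
g: translate: b→34 (≡636 mod 86), so (43,636,2353)→(43,34,8)
g: flip: (43,34,8)→(8,-34,43)
g: translate: b→-2 (≡-34 mod 16), so (8,-34,43)→(8,-2,7)
g: flip: (8,-2,7)→(7,2,8)
g: reduced (well bottom): (7,2,8) with a≤c, −a<b≤a
reduced forms (7, 2, 8) vs (7, 2, 8) ⇒ equivalent

yes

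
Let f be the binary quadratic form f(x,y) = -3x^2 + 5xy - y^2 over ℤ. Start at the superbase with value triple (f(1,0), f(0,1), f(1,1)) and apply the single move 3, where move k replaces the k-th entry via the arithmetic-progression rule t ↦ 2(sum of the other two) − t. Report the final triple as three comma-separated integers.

start (-3,-1,1) = (f(1,0),f(0,1),f(1,1))
replace slot 3: 2·((-3)+(-1)) − 1 = -9 → (-3,-1,-9)

-3,-1,-9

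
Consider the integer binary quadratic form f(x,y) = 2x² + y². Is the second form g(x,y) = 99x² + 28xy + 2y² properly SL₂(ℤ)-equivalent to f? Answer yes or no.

D₁ = -8, D₂ = -8
f: flip: (2,0,1)→(1,0,2)
f: reduced (well bottom): (1,0,2) with a≤c, −a<b≤a
g: flip: (99,28,2)→(2,-28,99)
g: translate: b→0 (≡-28 mod 4), so (2,-28,99)→(2,0,1)
g: flip: (2,0,1)→(1,0,2)
g: reduced (well bottom): (1,0,2) with a≤c, −a<b≤a
reduced forms (1, 0, 2) vs (1, 0, 2) ⇒ equivalent

yes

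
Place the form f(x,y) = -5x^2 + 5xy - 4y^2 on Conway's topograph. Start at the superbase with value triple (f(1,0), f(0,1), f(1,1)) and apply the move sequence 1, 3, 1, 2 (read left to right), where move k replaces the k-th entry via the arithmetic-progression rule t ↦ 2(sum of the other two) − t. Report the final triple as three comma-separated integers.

start (-5,-4,-4) = (f(1,0),f(0,1),f(1,1))
replace slot 1: 2·((-4)+(-4)) − (-5) = -11 → (-11,-4,-4)
replace slot 3: 2·((-11)+(-4)) − (-4) = -26 → (-11,-4,-26)
replace slot 1: 2·((-4)+(-26)) − (-11) = -49 → (-49,-4,-26)
replace slot 2: 2·((-49)+(-26)) − (-4) = -146 → (-49,-146,-26)

-49,-146,-26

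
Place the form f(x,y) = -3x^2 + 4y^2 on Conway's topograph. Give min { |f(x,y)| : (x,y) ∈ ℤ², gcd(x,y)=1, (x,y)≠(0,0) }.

descent: ρ → (4,0,-3)
descent: ρ → (-3,6,1)  [lands on river]
river: ρ → (1,6,-3)
closes: descent 2, river 2
min |a| on river = 1

1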